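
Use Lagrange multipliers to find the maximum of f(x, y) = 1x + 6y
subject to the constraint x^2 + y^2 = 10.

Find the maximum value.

Set up Lagrange conditions: grad f = lambda * grad g
  1 = 2*lambda*x
  6 = 2*lambda*y
From these: x/y = 1/6, so x = 1t, y = 6t for some t.
Substitute into constraint: (1t)^2 + (6t)^2 = 10
  t^2 * 37 = 10
  t = sqrt(10/37)
Maximum = 1*x + 6*y = (1^2 + 6^2)*t = 37 * sqrt(10/37) = sqrt(370)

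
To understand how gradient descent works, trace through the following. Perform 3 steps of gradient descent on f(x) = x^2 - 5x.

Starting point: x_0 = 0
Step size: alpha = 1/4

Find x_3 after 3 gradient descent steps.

f(x) = x^2 - 5x, f'(x) = 2x + (-5)
Step 1: f'(0) = -5, x_1 = 0 - 1/4 * -5 = 5/4
Step 2: f'(5/4) = -5/2, x_2 = 5/4 - 1/4 * -5/2 = 15/8
Step 3: f'(15/8) = -5/4, x_3 = 15/8 - 1/4 * -5/4 = 35/16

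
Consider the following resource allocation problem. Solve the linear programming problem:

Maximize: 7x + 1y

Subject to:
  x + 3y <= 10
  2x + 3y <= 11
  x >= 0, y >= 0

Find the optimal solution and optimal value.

Feasible vertices: (0, 0), (0, 10/3), (1, 3), (11/2, 0)
Objective 7x + 1y at each:
  (0, 0): 0
  (0, 10/3): 10/3
  (1, 3): 10
  (11/2, 0): 77/2
Maximum is 77/2 at (11/2, 0).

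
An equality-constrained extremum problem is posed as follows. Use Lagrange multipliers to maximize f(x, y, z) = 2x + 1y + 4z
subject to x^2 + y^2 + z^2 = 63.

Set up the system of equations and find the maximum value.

Lagrange conditions: 2 = 2*lambda*x, 1 = 2*lambda*y, 4 = 2*lambda*z
So x:2 = y:1 = z:4, i.e. x = 2t, y = 1t, z = 4t
Constraint: t^2*(2^2 + 1^2 + 4^2) = 63
  t^2 * 21 = 63  =>  t = sqrt(3)
Maximum = 2*2t + 1*1t + 4*4t = 21*sqrt(3) = sqrt(1323)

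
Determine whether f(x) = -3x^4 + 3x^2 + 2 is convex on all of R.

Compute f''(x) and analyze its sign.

f(x) = -3x^4 + 3x^2 + 2
f'(x) = -12x^3 + 6x
f''(x) = -36x^2 + 6
f''(x) = -36x^2 + 6 -> -inf as |x| -> inf
Therefore, f is not globally convex on R.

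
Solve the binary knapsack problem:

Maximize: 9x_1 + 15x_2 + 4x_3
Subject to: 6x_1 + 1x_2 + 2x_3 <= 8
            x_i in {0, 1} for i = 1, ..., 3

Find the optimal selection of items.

Items: item 1 (v=9, w=6), item 2 (v=15, w=1), item 3 (v=4, w=2)
Capacity: 8
Checking all 8 subsets (w = total weight, v = total value):
  {}: w = 0, v = 0
  {1}: w = 6, v = 9
  {2}: w = 1, v = 15
  {3}: w = 2, v = 4
  {1, 2}: w = 7, v = 24
  {1, 3}: w = 8, v = 13
  {2, 3}: w = 3, v = 19
  {1, 2, 3}: w = 9 > 8, infeasible
Best feasible subset: items [1, 2]
Total weight: 7 <= 8, total value: 24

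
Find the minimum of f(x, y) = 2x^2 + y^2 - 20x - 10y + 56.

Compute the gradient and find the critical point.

f(x,y) = 2x^2 + y^2 - 20x - 10y + 56
df/dx = 4x + (-20) = 0  =>  x = 5
df/dy = 2y + (-10) = 0  =>  y = 5
f(5, 5) = 2*(5)^2 + 1*(5)^2 + -20*(5) + -10*(5) + 56 = -19
Hessian is diagonal with entries 4, 2 > 0, so this is a minimum.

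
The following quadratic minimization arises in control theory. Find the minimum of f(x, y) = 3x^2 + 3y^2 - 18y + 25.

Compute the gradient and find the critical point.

f(x,y) = 3x^2 + 3y^2 - 18y + 25
df/dx = 6x + (0) = 0  =>  x = 0
df/dy = 6y + (-18) = 0  =>  y = 3
f(0, 3) = 3*(0)^2 + 3*(3)^2 + -18*(3) + 25 = -2
Hessian is diagonal with entries 6, 6 > 0, so this is a minimum.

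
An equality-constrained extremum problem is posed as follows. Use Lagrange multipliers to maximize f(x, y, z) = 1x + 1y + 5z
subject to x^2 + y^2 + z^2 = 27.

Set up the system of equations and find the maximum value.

Lagrange conditions: 1 = 2*lambda*x, 1 = 2*lambda*y, 5 = 2*lambda*z
So x:1 = y:1 = z:5, i.e. x = 1t, y = 1t, z = 5t
Constraint: t^2*(1^2 + 1^2 + 5^2) = 27
  t^2 * 27 = 27  =>  t = sqrt(1)
Maximum = 1*1t + 1*1t + 5*5t = 27*sqrt(1) = 27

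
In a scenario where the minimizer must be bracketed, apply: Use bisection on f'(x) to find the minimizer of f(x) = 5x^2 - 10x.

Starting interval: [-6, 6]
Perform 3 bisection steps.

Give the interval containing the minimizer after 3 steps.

Finding critical point of f(x) = 5x^2 - 10x using bisection on f'(x) = 10x + -10.
f'(x) = 0 when x = 1.
Starting interval: [-6, 6]
Step 1: mid = 0, f'(mid) = -10, new interval = [0, 6]
Step 2: mid = 3, f'(mid) = 20, new interval = [0, 3]
Step 3: mid = 3/2, f'(mid) = 5, new interval = [0, 3/2]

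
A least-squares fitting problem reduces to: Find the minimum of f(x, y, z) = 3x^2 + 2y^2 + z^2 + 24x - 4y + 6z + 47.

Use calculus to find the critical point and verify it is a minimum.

f(x,y,z) = 3x^2 + 2y^2 + z^2 + 24x - 4y + 6z + 47
df/dx = 6x + (24) = 0 => x = -4
df/dy = 4y + (-4) = 0 => y = 1
df/dz = 2z + (6) = 0 => z = -3
f(-4,1,-3) = 3*(-4)^2 + 2*(1)^2 + 1*(-3)^2 + 24*(-4) + -4*(1) + 6*(-3) + 47 = -12
Hessian is diagonal with entries 6, 4, 2 > 0, confirmed minimum.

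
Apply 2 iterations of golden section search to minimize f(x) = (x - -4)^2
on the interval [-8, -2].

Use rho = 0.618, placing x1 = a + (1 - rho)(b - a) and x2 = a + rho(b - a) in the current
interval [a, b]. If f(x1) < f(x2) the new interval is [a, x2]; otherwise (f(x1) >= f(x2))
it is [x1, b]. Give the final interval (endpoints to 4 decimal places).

Golden section search for min of f(x) = (x - -4)^2 on [-8, -2].
Each step: x1 = a + (1 - rho)(b - a), x2 = a + rho(b - a); if f(x1) < f(x2) keep [a, x2], otherwise keep [x1, b].
Step 1: [-8.0000, -2.0000], x1=-5.7080 (f=2.9173), x2=-4.2920 (f=0.0853); f(x1) > f(x2) => keep [-5.7080, -2.0000]
Step 2: [-5.7080, -2.0000], x1=-4.2915 (f=0.0850), x2=-3.4165 (f=0.3405); f(x1) < f(x2) => keep [-5.7080, -3.4165]
Final interval: [-5.7080, -3.4165]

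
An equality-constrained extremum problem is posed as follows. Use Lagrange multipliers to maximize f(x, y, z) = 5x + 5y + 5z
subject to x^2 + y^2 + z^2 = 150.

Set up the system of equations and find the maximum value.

Lagrange conditions: 5 = 2*lambda*x, 5 = 2*lambda*y, 5 = 2*lambda*z
So x:5 = y:5 = z:5, i.e. x = 5t, y = 5t, z = 5t
Constraint: t^2*(5^2 + 5^2 + 5^2) = 150
  t^2 * 75 = 150  =>  t = sqrt(2)
Maximum = 5*5t + 5*5t + 5*5t = 75*sqrt(2) = sqrt(11250)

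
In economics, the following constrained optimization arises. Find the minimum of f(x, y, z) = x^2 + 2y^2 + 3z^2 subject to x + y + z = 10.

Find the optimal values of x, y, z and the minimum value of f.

Using Lagrange multipliers on f = x^2 + 2y^2 + 3z^2 with constraint x + y + z = 10:
Conditions: 2*1*x = lambda, 2*2*y = lambda, 2*3*z = lambda
So x = lambda/2, y = lambda/4, z = lambda/6
Substituting into constraint: lambda * (11/12) = 10
lambda = 120/11
x = 60/11, y = 30/11, z = 20/11
Minimum value = 600/11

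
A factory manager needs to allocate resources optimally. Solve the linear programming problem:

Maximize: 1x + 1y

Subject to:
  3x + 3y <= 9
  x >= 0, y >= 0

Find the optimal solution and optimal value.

The feasible region has vertices at [(0, 0), (3, 0), (0, 3)].
Checking objective 1x + 1y at each vertex:
  (0, 0): 1*0 + 1*0 = 0
  (3, 0): 1*3 + 1*0 = 3
  (0, 3): 1*0 + 1*3 = 3
Maximum is 3 at (3, 0).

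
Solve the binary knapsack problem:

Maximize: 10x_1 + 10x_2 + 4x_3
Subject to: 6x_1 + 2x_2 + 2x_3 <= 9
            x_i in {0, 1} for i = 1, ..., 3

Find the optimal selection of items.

Items: item 1 (v=10, w=6), item 2 (v=10, w=2), item 3 (v=4, w=2)
Capacity: 9
Checking all 8 subsets (w = total weight, v = total value):
  {}: w = 0, v = 0
  {1}: w = 6, v = 10
  {2}: w = 2, v = 10
  {3}: w = 2, v = 4
  {1, 2}: w = 8, v = 20
  {1, 3}: w = 8, v = 14
  {2, 3}: w = 4, v = 14
  {1, 2, 3}: w = 10 > 9, infeasible
Best feasible subset: items [1, 2]
Total weight: 8 <= 9, total value: 20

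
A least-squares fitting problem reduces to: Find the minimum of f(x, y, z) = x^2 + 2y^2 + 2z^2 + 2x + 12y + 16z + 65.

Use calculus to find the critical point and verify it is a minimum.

f(x,y,z) = x^2 + 2y^2 + 2z^2 + 2x + 12y + 16z + 65
df/dx = 2x + (2) = 0 => x = -1
df/dy = 4y + (12) = 0 => y = -3
df/dz = 4z + (16) = 0 => z = -4
f(-1,-3,-4) = 1*(-1)^2 + 2*(-3)^2 + 2*(-4)^2 + 2*(-1) + 12*(-3) + 16*(-4) + 65 = 14
Hessian is diagonal with entries 2, 4, 4 > 0, confirmed minimum.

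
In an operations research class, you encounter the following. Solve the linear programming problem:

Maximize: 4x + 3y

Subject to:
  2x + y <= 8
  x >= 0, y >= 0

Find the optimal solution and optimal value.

The feasible region has vertices at [(0, 0), (4, 0), (0, 8)].
Checking objective 4x + 3y at each vertex:
  (0, 0): 4*0 + 3*0 = 0
  (4, 0): 4*4 + 3*0 = 16
  (0, 8): 4*0 + 3*8 = 24
Maximum is 24 at (0, 8).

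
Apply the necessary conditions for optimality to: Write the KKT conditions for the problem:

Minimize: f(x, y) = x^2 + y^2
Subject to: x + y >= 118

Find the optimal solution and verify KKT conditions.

KKT conditions for min x^2 + y^2 s.t. x + y >= 118:
Stationarity: 2x = mu, 2y = mu
So x = y = mu/2.
Complementary slackness: mu*(x + y - 118) = 0
Primal feasibility: x + y >= 118; dual feasibility: mu >= 0
If mu = 0 then x = y = 0, but 0 + 0 < 118 is infeasible, so the constraint is active.
Constraint active: x + y = 2*(mu/2) = 118 => mu = 118
x = y = 59, f = 6962
Verify: stationarity 2*59 = 118 = mu; primal 59 + 59 = 118 >= 118; dual mu = 118 >= 0; complementary slackness 118*(118 - 118) = 0. All KKT conditions hold.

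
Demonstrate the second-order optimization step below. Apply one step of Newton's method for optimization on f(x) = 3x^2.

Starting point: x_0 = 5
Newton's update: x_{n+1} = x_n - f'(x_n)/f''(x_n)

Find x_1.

f(x) = 3x^2
f'(x) = 6x + (0), f''(x) = 6
Newton step: x_1 = x_0 - f'(x_0)/f''(x_0)
f'(5) = 30
x_1 = 5 - 30/6 = 0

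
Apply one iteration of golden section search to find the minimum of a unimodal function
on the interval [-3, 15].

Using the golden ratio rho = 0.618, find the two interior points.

Golden section search on [-3, 15].
Golden ratio rho = 0.618 (approx).
Interior points:
  x_1 = -3 + (1-0.618)*18 = 3.8760
  x_2 = -3 + 0.618*18 = 8.1240
Compare f(x_1) and f(x_2) to determine which subinterval to keep.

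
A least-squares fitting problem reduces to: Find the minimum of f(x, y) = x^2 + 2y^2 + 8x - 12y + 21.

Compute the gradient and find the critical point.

f(x,y) = x^2 + 2y^2 + 8x - 12y + 21
df/dx = 2x + (8) = 0  =>  x = -4
df/dy = 4y + (-12) = 0  =>  y = 3
f(-4, 3) = 1*(-4)^2 + 2*(3)^2 + 8*(-4) + -12*(3) + 21 = -13
Hessian is diagonal with entries 2, 4 > 0, so this is a minimum.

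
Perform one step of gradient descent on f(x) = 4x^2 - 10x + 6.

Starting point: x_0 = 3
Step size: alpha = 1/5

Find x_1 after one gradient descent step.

f(x) = 4x^2 - 10x + 6
f'(x) = 8x - 10
f'(3) = 8*3 + (-10) = 14
x_1 = x_0 - alpha * f'(x_0) = 3 - 1/5 * 14 = 1/5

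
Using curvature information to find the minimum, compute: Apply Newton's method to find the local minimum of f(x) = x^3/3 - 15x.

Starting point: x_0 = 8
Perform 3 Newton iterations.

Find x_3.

f(x) = x^3/3 - 15x
f'(x) = x^2 - 15, f''(x) = 2x
Newton update: x_{n+1} = x_n - (x_n^2 - 15)/(2*x_n)
Step 1: x_0 = 8, f'=49, f''=16, x_1 = 79/16
Step 2: x_1 = 79/16, f'=2401/256, f''=79/8, x_2 = 10081/2528
Step 3: x_2 = 10081/2528, f'=5764801/6390784, f''=10081/1264, x_3 = 197488321/50969536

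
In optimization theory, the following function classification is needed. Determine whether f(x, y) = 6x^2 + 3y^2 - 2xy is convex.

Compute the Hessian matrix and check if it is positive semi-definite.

f(x,y) = 6x^2 + 3y^2 - 2xy
Hessian H = [[12, -2], [-2, 6]]
trace(H) = 18, det(H) = 68
Eigenvalues: (18 +/- sqrt(52)) / 2 = 12.61, 5.394
Since both eigenvalues > 0, f is convex.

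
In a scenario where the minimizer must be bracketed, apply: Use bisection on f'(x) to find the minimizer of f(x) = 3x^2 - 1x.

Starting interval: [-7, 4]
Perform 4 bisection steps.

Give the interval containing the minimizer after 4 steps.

Finding critical point of f(x) = 3x^2 - 1x using bisection on f'(x) = 6x + -1.
f'(x) = 0 when x = 1/6.
Starting interval: [-7, 4]
Step 1: mid = -3/2, f'(mid) = -10, new interval = [-3/2, 4]
Step 2: mid = 5/4, f'(mid) = 13/2, new interval = [-3/2, 5/4]
Step 3: mid = -1/8, f'(mid) = -7/4, new interval = [-1/8, 5/4]
Step 4: mid = 9/16, f'(mid) = 19/8, new interval = [-1/8, 9/16]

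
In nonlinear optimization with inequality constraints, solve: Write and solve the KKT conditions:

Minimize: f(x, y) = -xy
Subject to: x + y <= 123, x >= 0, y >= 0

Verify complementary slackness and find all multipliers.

Problem: min -xy s.t. x + y <= 123 (multiplier lambda), x >= 0 (mu_x), y >= 0 (mu_y)
KKT stationarity: -y + lambda - mu_x = 0, -x + lambda - mu_y = 0, with lambda, mu_x, mu_y >= 0
Complementary slackness: lambda*(x + y - 123) = 0, mu_x*x = 0, mu_y*y = 0
If lambda = 0: y = -mu_x <= 0 and x = -mu_y <= 0 force x = y = 0 with f = 0; but x = y = 123/2 is feasible with f = -15129/4 < 0, so this is not the minimum. Hence lambda > 0 and x + y = 123.
Try x > 0, y > 0 (so mu_x = mu_y = 0): y = lambda, x = lambda => x = y = lambda
x + y = 123 => 2*lambda = 123 => lambda = 123/2
x* = y* = 123/2 > 0, consistent with mu_x = mu_y = 0.
(Any feasible point with x = 0 or y = 0 has f = 0 > -15129/4, so the minimum is not on those boundaries.)
min(-xy) = -15129/4 (i.e. max xy = 15129/4)
Multipliers: lambda = 123/2, mu_x = 0, mu_y = 0
Complementary slackness: lambda*(x + y - 123) = 123/2*(123/2 + 123/2 - 123) = 0, mu_x*x = 0*123/2 = 0, mu_y*y = 0*123/2 = 0. Satisfied.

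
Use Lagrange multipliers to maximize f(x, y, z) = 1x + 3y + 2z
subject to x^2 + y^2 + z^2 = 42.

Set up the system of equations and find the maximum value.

Lagrange conditions: 1 = 2*lambda*x, 3 = 2*lambda*y, 2 = 2*lambda*z
So x:1 = y:3 = z:2, i.e. x = 1t, y = 3t, z = 2t
Constraint: t^2*(1^2 + 3^2 + 2^2) = 42
  t^2 * 14 = 42  =>  t = sqrt(3)
Maximum = 1*1t + 3*3t + 2*2t = 14*sqrt(3) = sqrt(588)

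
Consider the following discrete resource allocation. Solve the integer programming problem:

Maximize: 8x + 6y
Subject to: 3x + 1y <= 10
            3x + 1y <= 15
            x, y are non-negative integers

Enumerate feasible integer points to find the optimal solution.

Constraint 1: 3x + 1y <= 10
Constraint 2: 3x + 1y <= 15
Feasible x range (need y >= 0): 0 <= x <= min(10/3, 15/3) => x in {0, ..., 3}.
Enumerate feasible integer points row by row (the coefficient of y is 6 > 0, so for each x the largest feasible y gives the best value):
  x = 0: y <= min((10 - 3*0)/1, (15 - 3*0)/1) => y in {0, ..., 10}; best 8*0 + 6*10 = 60
  x = 1: y <= min((10 - 3*1)/1, (15 - 3*1)/1) => y in {0, ..., 7}; best 8*1 + 6*7 = 50
  x = 2: y <= min((10 - 3*2)/1, (15 - 3*2)/1) => y in {0, ..., 4}; best 8*2 + 6*4 = 40
  x = 3: y <= min((10 - 3*3)/1, (15 - 3*3)/1) => y in {0, ..., 1}; best 8*3 + 6*1 = 30
The maximum 8x + 6y = 60 is achieved at x = 0, y = 10.
Check: 3*0 + 1*10 = 10 <= 10 and 3*0 + 1*10 = 10 <= 15.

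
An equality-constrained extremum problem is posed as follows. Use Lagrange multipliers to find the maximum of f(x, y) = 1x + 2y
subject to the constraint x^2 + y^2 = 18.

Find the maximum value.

Set up Lagrange conditions: grad f = lambda * grad g
  1 = 2*lambda*x
  2 = 2*lambda*y
From these: x/y = 1/2, so x = 1t, y = 2t for some t.
Substitute into constraint: (1t)^2 + (2t)^2 = 18
  t^2 * 5 = 18
  t = sqrt(18/5)
Maximum = 1*x + 2*y = (1^2 + 2^2)*t = 5 * sqrt(18/5) = sqrt(90)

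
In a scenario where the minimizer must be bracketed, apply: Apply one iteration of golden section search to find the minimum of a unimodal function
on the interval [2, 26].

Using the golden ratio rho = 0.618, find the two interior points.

Golden section search on [2, 26].
Golden ratio rho = 0.618 (approx).
Interior points:
  x_1 = 2 + (1-0.618)*24 = 11.1680
  x_2 = 2 + 0.618*24 = 16.8320
Compare f(x_1) and f(x_2) to determine which subinterval to keep.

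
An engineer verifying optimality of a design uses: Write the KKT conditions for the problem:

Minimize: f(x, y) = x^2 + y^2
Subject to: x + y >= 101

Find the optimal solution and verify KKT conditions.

KKT conditions for min x^2 + y^2 s.t. x + y >= 101:
Stationarity: 2x = mu, 2y = mu
So x = y = mu/2.
Complementary slackness: mu*(x + y - 101) = 0
Primal feasibility: x + y >= 101; dual feasibility: mu >= 0
If mu = 0 then x = y = 0, but 0 + 0 < 101 is infeasible, so the constraint is active.
Constraint active: x + y = 2*(mu/2) = 101 => mu = 101
x = y = 101/2, f = 10201/2
Verify: stationarity 2*(101/2) = 101 = mu; primal 101/2 + 101/2 = 101 >= 101; dual mu = 101 >= 0; complementary slackness 101*(101 - 101) = 0. All KKT conditions hold.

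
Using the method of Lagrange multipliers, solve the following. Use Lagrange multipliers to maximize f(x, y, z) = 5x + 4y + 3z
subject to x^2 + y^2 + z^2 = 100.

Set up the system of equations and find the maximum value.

Lagrange conditions: 5 = 2*lambda*x, 4 = 2*lambda*y, 3 = 2*lambda*z
So x:5 = y:4 = z:3, i.e. x = 5t, y = 4t, z = 3t
Constraint: t^2*(5^2 + 4^2 + 3^2) = 100
  t^2 * 50 = 100  =>  t = sqrt(2)
Maximum = 5*5t + 4*4t + 3*3t = 50*sqrt(2) = sqrt(5000)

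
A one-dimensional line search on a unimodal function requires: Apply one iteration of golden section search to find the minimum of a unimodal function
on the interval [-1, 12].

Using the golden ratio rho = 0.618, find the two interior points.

Golden section search on [-1, 12].
Golden ratio rho = 0.618 (approx).
Interior points:
  x_1 = -1 + (1-0.618)*13 = 3.9660
  x_2 = -1 + 0.618*13 = 7.0340
Compare f(x_1) and f(x_2) to determine which subinterval to keep.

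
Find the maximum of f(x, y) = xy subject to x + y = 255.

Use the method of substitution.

Substitute y = 255 - x into f(x,y) = xy:
g(x) = x(255 - x) = 255x - x^2
g'(x) = 255 - 2x = 0  =>  x = 255/2
y = 255 - 255/2 = 255/2
Maximum value = (255/2) * (255/2) = 65025/4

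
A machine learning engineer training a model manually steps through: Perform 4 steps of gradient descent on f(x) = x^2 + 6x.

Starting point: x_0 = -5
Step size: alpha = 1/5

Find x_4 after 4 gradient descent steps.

f(x) = x^2 + 6x, f'(x) = 2x + (6)
Step 1: f'(-5) = -4, x_1 = -5 - 1/5 * -4 = -21/5
Step 2: f'(-21/5) = -12/5, x_2 = -21/5 - 1/5 * -12/5 = -93/25
Step 3: f'(-93/25) = -36/25, x_3 = -93/25 - 1/5 * -36/25 = -429/125
Step 4: f'(-429/125) = -108/125, x_4 = -429/125 - 1/5 * -108/125 = -2037/625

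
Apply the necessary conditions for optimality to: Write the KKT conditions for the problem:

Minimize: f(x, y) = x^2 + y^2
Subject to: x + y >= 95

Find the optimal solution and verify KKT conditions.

KKT conditions for min x^2 + y^2 s.t. x + y >= 95:
Stationarity: 2x = mu, 2y = mu
So x = y = mu/2.
Complementary slackness: mu*(x + y - 95) = 0
Primal feasibility: x + y >= 95; dual feasibility: mu >= 0
If mu = 0 then x = y = 0, but 0 + 0 < 95 is infeasible, so the constraint is active.
Constraint active: x + y = 2*(mu/2) = 95 => mu = 95
x = y = 95/2, f = 9025/2
Verify: stationarity 2*(95/2) = 95 = mu; primal 95/2 + 95/2 = 95 >= 95; dual mu = 95 >= 0; complementary slackness 95*(95 - 95) = 0. All KKT conditions hold.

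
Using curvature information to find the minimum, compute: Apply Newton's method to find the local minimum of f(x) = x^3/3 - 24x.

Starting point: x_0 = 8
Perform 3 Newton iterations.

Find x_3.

f(x) = x^3/3 - 24x
f'(x) = x^2 - 24, f''(x) = 2x
Newton update: x_{n+1} = x_n - (x_n^2 - 24)/(2*x_n)
Step 1: x_0 = 8, f'=40, f''=16, x_1 = 11/2
Step 2: x_1 = 11/2, f'=25/4, f''=11, x_2 = 217/44
Step 3: x_2 = 217/44, f'=625/1936, f''=217/22, x_3 = 93553/19096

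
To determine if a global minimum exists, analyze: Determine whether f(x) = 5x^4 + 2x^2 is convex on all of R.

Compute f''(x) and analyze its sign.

f(x) = 5x^4 + 2x^2
f'(x) = 20x^3 + 4x
f''(x) = 60x^2 + 4
f''(x) = 60x^2 + 4 >= 4 > 0 for all x
Therefore, f is convex on R.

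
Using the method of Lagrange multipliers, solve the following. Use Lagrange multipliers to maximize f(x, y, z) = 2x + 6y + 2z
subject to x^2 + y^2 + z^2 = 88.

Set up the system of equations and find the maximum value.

Lagrange conditions: 2 = 2*lambda*x, 6 = 2*lambda*y, 2 = 2*lambda*z
So x:2 = y:6 = z:2, i.e. x = 2t, y = 6t, z = 2t
Constraint: t^2*(2^2 + 6^2 + 2^2) = 88
  t^2 * 44 = 88  =>  t = sqrt(2)
Maximum = 2*2t + 6*6t + 2*2t = 44*sqrt(2) = sqrt(3872)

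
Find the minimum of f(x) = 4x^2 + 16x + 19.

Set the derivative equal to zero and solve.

f(x) = 4x^2 + 16x + 19
f'(x) = 8x + (16) = 0
x = -16/8 = -2
f(-2) = 3
Since f''(x) = 8 > 0, this is a minimum.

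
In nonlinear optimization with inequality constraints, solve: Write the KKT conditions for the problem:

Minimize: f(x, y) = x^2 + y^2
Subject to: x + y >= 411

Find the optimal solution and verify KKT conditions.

KKT conditions for min x^2 + y^2 s.t. x + y >= 411:
Stationarity: 2x = mu, 2y = mu
So x = y = mu/2.
Complementary slackness: mu*(x + y - 411) = 0
Primal feasibility: x + y >= 411; dual feasibility: mu >= 0
If mu = 0 then x = y = 0, but 0 + 0 < 411 is infeasible, so the constraint is active.
Constraint active: x + y = 2*(mu/2) = 411 => mu = 411
x = y = 411/2, f = 168921/2
Verify: stationarity 2*(411/2) = 411 = mu; primal 411/2 + 411/2 = 411 >= 411; dual mu = 411 >= 0; complementary slackness 411*(411 - 411) = 0. All KKT conditions hold.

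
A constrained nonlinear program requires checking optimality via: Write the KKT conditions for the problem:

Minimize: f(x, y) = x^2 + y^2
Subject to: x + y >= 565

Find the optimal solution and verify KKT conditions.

KKT conditions for min x^2 + y^2 s.t. x + y >= 565:
Stationarity: 2x = mu, 2y = mu
So x = y = mu/2.
Complementary slackness: mu*(x + y - 565) = 0
Primal feasibility: x + y >= 565; dual feasibility: mu >= 0
If mu = 0 then x = y = 0, but 0 + 0 < 565 is infeasible, so the constraint is active.
Constraint active: x + y = 2*(mu/2) = 565 => mu = 565
x = y = 565/2, f = 319225/2
Verify: stationarity 2*(565/2) = 565 = mu; primal 565/2 + 565/2 = 565 >= 565; dual mu = 565 >= 0; complementary slackness 565*(565 - 565) = 0. All KKT conditions hold.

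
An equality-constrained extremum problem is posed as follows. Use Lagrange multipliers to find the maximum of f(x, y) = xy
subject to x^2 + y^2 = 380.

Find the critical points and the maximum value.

Lagrange conditions: y = 2*lambda*x and x = 2*lambda*y
If x = 0 then y = 0, violating the constraint, so x, y != 0.
Dividing: y/x = x/y => x^2 = y^2 => y = x or y = -x
Constraint: 2x^2 = 380 => x^2 = 190 => x = +/-sqrt(190)
Critical points: (sqrt(190), sqrt(190)), (-sqrt(190), -sqrt(190)), (sqrt(190), -sqrt(190)), (-sqrt(190), sqrt(190))
  y = x:  xy = x^2 = 190  at (sqrt(190), sqrt(190)) and (-sqrt(190), -sqrt(190))
  y = -x: xy = -x^2 = -190 at (sqrt(190), -sqrt(190)) and (-sqrt(190), sqrt(190))
Maximum xy = 190 at (sqrt(190), sqrt(190)) and (-sqrt(190), -sqrt(190))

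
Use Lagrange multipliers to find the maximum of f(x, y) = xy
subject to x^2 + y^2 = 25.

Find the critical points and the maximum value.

Lagrange conditions: y = 2*lambda*x and x = 2*lambda*y
If x = 0 then y = 0, violating the constraint, so x, y != 0.
Dividing: y/x = x/y => x^2 = y^2 => y = x or y = -x
Constraint: 2x^2 = 25 => x^2 = 25/2 => x = +/-sqrt(25/2)
Critical points: (sqrt(25/2), sqrt(25/2)), (-sqrt(25/2), -sqrt(25/2)), (sqrt(25/2), -sqrt(25/2)), (-sqrt(25/2), sqrt(25/2))
  y = x:  xy = x^2 = 25/2  at (sqrt(25/2), sqrt(25/2)) and (-sqrt(25/2), -sqrt(25/2))
  y = -x: xy = -x^2 = -25/2 at (sqrt(25/2), -sqrt(25/2)) and (-sqrt(25/2), sqrt(25/2))
Maximum xy = 25/2 at (sqrt(25/2), sqrt(25/2)) and (-sqrt(25/2), -sqrt(25/2))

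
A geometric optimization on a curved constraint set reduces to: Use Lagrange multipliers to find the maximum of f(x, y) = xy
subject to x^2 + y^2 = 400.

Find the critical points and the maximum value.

Lagrange conditions: y = 2*lambda*x and x = 2*lambda*y
If x = 0 then y = 0, violating the constraint, so x, y != 0.
Dividing: y/x = x/y => x^2 = y^2 => y = x or y = -x
Constraint: 2x^2 = 400 => x^2 = 200 => x = +/-sqrt(200)
Critical points: (sqrt(200), sqrt(200)), (-sqrt(200), -sqrt(200)), (sqrt(200), -sqrt(200)), (-sqrt(200), sqrt(200))
  y = x:  xy = x^2 = 200  at (sqrt(200), sqrt(200)) and (-sqrt(200), -sqrt(200))
  y = -x: xy = -x^2 = -200 at (sqrt(200), -sqrt(200)) and (-sqrt(200), sqrt(200))
Maximum xy = 200 at (sqrt(200), sqrt(200)) and (-sqrt(200), -sqrt(200))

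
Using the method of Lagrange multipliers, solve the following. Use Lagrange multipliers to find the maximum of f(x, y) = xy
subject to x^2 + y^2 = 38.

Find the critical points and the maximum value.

Lagrange conditions: y = 2*lambda*x and x = 2*lambda*y
If x = 0 then y = 0, violating the constraint, so x, y != 0.
Dividing: y/x = x/y => x^2 = y^2 => y = x or y = -x
Constraint: 2x^2 = 38 => x^2 = 19 => x = +/-sqrt(19)
Critical points: (sqrt(19), sqrt(19)), (-sqrt(19), -sqrt(19)), (sqrt(19), -sqrt(19)), (-sqrt(19), sqrt(19))
  y = x:  xy = x^2 = 19  at (sqrt(19), sqrt(19)) and (-sqrt(19), -sqrt(19))
  y = -x: xy = -x^2 = -19 at (sqrt(19), -sqrt(19)) and (-sqrt(19), sqrt(19))
Maximum xy = 19 at (sqrt(19), sqrt(19)) and (-sqrt(19), -sqrt(19))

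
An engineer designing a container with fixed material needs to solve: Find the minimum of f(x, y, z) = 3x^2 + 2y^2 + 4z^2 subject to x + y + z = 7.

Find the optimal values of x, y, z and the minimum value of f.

Using Lagrange multipliers on f = 3x^2 + 2y^2 + 4z^2 with constraint x + y + z = 7:
Conditions: 2*3*x = lambda, 2*2*y = lambda, 2*4*z = lambda
So x = lambda/6, y = lambda/4, z = lambda/8
Substituting into constraint: lambda * (13/24) = 7
lambda = 168/13
x = 28/13, y = 42/13, z = 21/13
Minimum value = 588/13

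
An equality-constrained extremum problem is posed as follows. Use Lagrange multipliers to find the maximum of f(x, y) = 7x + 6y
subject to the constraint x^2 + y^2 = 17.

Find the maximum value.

Set up Lagrange conditions: grad f = lambda * grad g
  7 = 2*lambda*x
  6 = 2*lambda*y
From these: x/y = 7/6, so x = 7t, y = 6t for some t.
Substitute into constraint: (7t)^2 + (6t)^2 = 17
  t^2 * 85 = 17
  t = sqrt(17/85)
Maximum = 7*x + 6*y = (7^2 + 6^2)*t = 85 * sqrt(17/85) = sqrt(1445)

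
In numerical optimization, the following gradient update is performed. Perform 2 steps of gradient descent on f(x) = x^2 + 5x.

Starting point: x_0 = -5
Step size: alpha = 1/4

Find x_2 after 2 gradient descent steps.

f(x) = x^2 + 5x, f'(x) = 2x + (5)
Step 1: f'(-5) = -5, x_1 = -5 - 1/4 * -5 = -15/4
Step 2: f'(-15/4) = -5/2, x_2 = -15/4 - 1/4 * -5/2 = -25/8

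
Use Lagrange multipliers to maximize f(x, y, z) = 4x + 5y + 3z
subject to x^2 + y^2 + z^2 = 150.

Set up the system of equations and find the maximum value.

Lagrange conditions: 4 = 2*lambda*x, 5 = 2*lambda*y, 3 = 2*lambda*z
So x:4 = y:5 = z:3, i.e. x = 4t, y = 5t, z = 3t
Constraint: t^2*(4^2 + 5^2 + 3^2) = 150
  t^2 * 50 = 150  =>  t = sqrt(3)
Maximum = 4*4t + 5*5t + 3*3t = 50*sqrt(3) = sqrt(7500)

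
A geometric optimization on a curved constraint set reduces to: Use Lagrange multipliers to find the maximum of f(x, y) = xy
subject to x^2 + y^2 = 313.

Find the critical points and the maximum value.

Lagrange conditions: y = 2*lambda*x and x = 2*lambda*y
If x = 0 then y = 0, violating the constraint, so x, y != 0.
Dividing: y/x = x/y => x^2 = y^2 => y = x or y = -x
Constraint: 2x^2 = 313 => x^2 = 313/2 => x = +/-sqrt(313/2)
Critical points: (sqrt(313/2), sqrt(313/2)), (-sqrt(313/2), -sqrt(313/2)), (sqrt(313/2), -sqrt(313/2)), (-sqrt(313/2), sqrt(313/2))
  y = x:  xy = x^2 = 313/2  at (sqrt(313/2), sqrt(313/2)) and (-sqrt(313/2), -sqrt(313/2))
  y = -x: xy = -x^2 = -313/2 at (sqrt(313/2), -sqrt(313/2)) and (-sqrt(313/2), sqrt(313/2))
Maximum xy = 313/2 at (sqrt(313/2), sqrt(313/2)) and (-sqrt(313/2), -sqrt(313/2))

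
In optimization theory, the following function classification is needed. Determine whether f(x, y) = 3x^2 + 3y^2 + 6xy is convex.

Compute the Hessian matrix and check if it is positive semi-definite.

f(x,y) = 3x^2 + 3y^2 + 6xy
Hessian H = [[6, 6], [6, 6]]
trace(H) = 12, det(H) = 0
Eigenvalues: (12 +/- sqrt(144)) / 2 = 12, 0
Since both eigenvalues >= 0, f is convex.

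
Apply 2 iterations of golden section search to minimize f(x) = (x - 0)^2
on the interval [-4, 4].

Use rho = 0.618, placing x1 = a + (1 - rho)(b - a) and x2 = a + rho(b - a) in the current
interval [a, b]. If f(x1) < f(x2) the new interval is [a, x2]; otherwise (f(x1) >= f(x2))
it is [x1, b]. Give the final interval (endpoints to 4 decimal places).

Golden section search for min of f(x) = (x - 0)^2 on [-4, 4].
Each step: x1 = a + (1 - rho)(b - a), x2 = a + rho(b - a); if f(x1) < f(x2) keep [a, x2], otherwise keep [x1, b].
Step 1: [-4.0000, 4.0000], x1=-0.9440 (f=0.8911), x2=0.9440 (f=0.8911); f(x1) = f(x2) (tie, not '<') => keep [-0.9440, 4.0000]
Step 2: [-0.9440, 4.0000], x1=0.9446 (f=0.8923), x2=2.1114 (f=4.4580); f(x1) < f(x2) => keep [-0.9440, 2.1114]
Final interval: [-0.9440, 2.1114]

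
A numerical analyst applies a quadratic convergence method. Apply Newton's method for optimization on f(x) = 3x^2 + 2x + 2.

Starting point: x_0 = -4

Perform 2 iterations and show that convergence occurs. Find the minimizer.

f(x) = 3x^2 + 2x + 2, f'(x) = 6x + (2), f''(x) = 6
Step 1: f'(-4) = -22, x_1 = -4 - -22/6 = -1/3
Step 2: f'(-1/3) = 0, x_2 = -1/3 (converged)
Newton's method converges in 1 step for quadratics.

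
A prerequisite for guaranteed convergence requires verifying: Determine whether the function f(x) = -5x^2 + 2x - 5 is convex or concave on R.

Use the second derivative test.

f(x) = -5x^2 + 2x - 5
f'(x) = -10x + 2
f''(x) = -10
Since f''(x) = -10 < 0 for all x, f is concave on R.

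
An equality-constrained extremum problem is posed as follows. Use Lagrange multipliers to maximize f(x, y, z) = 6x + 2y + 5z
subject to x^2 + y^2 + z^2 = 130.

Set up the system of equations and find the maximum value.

Lagrange conditions: 6 = 2*lambda*x, 2 = 2*lambda*y, 5 = 2*lambda*z
So x:6 = y:2 = z:5, i.e. x = 6t, y = 2t, z = 5t
Constraint: t^2*(6^2 + 2^2 + 5^2) = 130
  t^2 * 65 = 130  =>  t = sqrt(2)
Maximum = 6*6t + 2*2t + 5*5t = 65*sqrt(2) = sqrt(8450)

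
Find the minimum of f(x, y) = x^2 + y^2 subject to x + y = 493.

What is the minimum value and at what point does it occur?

Substitute y = 493 - x into f(x,y) = x^2 + y^2:
g(x) = x^2 + (493 - x)^2 = 2x^2 - 986x + 243049
g'(x) = 4x - 986 = 0  =>  x = 493/2
y = 493 - 493/2 = 493/2
Minimum value = (493/2)^2 + (493/2)^2 = 243049/2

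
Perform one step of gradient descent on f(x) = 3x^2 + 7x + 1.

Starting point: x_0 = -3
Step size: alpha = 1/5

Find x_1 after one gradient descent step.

f(x) = 3x^2 + 7x + 1
f'(x) = 6x + 7
f'(-3) = 6*-3 + (7) = -11
x_1 = x_0 - alpha * f'(x_0) = -3 - 1/5 * -11 = -4/5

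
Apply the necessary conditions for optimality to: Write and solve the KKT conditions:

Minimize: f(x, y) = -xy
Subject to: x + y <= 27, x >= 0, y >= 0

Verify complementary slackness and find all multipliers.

Problem: min -xy s.t. x + y <= 27 (multiplier lambda), x >= 0 (mu_x), y >= 0 (mu_y)
KKT stationarity: -y + lambda - mu_x = 0, -x + lambda - mu_y = 0, with lambda, mu_x, mu_y >= 0
Complementary slackness: lambda*(x + y - 27) = 0, mu_x*x = 0, mu_y*y = 0
If lambda = 0: y = -mu_x <= 0 and x = -mu_y <= 0 force x = y = 0 with f = 0; but x = y = 27/2 is feasible with f = -729/4 < 0, so this is not the minimum. Hence lambda > 0 and x + y = 27.
Try x > 0, y > 0 (so mu_x = mu_y = 0): y = lambda, x = lambda => x = y = lambda
x + y = 27 => 2*lambda = 27 => lambda = 27/2
x* = y* = 27/2 > 0, consistent with mu_x = mu_y = 0.
(Any feasible point with x = 0 or y = 0 has f = 0 > -729/4, so the minimum is not on those boundaries.)
min(-xy) = -729/4 (i.e. max xy = 729/4)
Multipliers: lambda = 27/2, mu_x = 0, mu_y = 0
Complementary slackness: lambda*(x + y - 27) = 27/2*(27/2 + 27/2 - 27) = 0, mu_x*x = 0*27/2 = 0, mu_y*y = 0*27/2 = 0. Satisfied.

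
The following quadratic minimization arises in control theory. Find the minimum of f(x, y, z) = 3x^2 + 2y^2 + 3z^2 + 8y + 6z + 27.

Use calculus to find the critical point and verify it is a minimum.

f(x,y,z) = 3x^2 + 2y^2 + 3z^2 + 8y + 6z + 27
df/dx = 6x + (0) = 0 => x = 0
df/dy = 4y + (8) = 0 => y = -2
df/dz = 6z + (6) = 0 => z = -1
f(0,-2,-1) = 3*(0)^2 + 2*(-2)^2 + 3*(-1)^2 + 8*(-2) + 6*(-1) + 27 = 16
Hessian is diagonal with entries 6, 4, 6 > 0, confirmed minimum.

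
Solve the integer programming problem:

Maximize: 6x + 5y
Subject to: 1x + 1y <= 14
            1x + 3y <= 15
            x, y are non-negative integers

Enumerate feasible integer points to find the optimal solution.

Constraint 1: 1x + 1y <= 14
Constraint 2: 1x + 3y <= 15
Feasible x range (need y >= 0): 0 <= x <= min(14/1, 15/1) => x in {0, ..., 14}.
Enumerate feasible integer points row by row (the coefficient of y is 5 > 0, so for each x the largest feasible y gives the best value):
  x = 0: y <= min((14 - 1*0)/1, (15 - 1*0)/3) => y in {0, ..., 5}; best 6*0 + 5*5 = 25
  x = 1: y <= min((14 - 1*1)/1, (15 - 1*1)/3) => y in {0, ..., 4}; best 6*1 + 5*4 = 26
  x = 2: y <= min((14 - 1*2)/1, (15 - 1*2)/3) => y in {0, ..., 4}; best 6*2 + 5*4 = 32
  x = 3: y <= min((14 - 1*3)/1, (15 - 1*3)/3) => y in {0, ..., 4}; best 6*3 + 5*4 = 38
  x = 4: y <= min((14 - 1*4)/1, (15 - 1*4)/3) => y in {0, ..., 3}; best 6*4 + 5*3 = 39
  x = 5: y <= min((14 - 1*5)/1, (15 - 1*5)/3) => y in {0, ..., 3}; best 6*5 + 5*3 = 45
  x = 6: y <= min((14 - 1*6)/1, (15 - 1*6)/3) => y in {0, ..., 3}; best 6*6 + 5*3 = 51
  x = 7: y <= min((14 - 1*7)/1, (15 - 1*7)/3) => y in {0, ..., 2}; best 6*7 + 5*2 = 52
  x = 8: y <= min((14 - 1*8)/1, (15 - 1*8)/3) => y in {0, ..., 2}; best 6*8 + 5*2 = 58
  x = 9: y <= min((14 - 1*9)/1, (15 - 1*9)/3) => y in {0, ..., 2}; best 6*9 + 5*2 = 64
  x = 10: y <= min((14 - 1*10)/1, (15 - 1*10)/3) => y in {0, ..., 1}; best 6*10 + 5*1 = 65
  x = 11: y <= min((14 - 1*11)/1, (15 - 1*11)/3) => y in {0, ..., 1}; best 6*11 + 5*1 = 71
  x = 12: y <= min((14 - 1*12)/1, (15 - 1*12)/3) => y in {0, ..., 1}; best 6*12 + 5*1 = 77
  x = 13: y <= min((14 - 1*13)/1, (15 - 1*13)/3) => y in {0}; best 6*13 + 5*0 = 78
  x = 14: y <= min((14 - 1*14)/1, (15 - 1*14)/3) => y in {0}; best 6*14 + 5*0 = 84
The maximum 6x + 5y = 84 is achieved at x = 14, y = 0.
Check: 1*14 + 1*0 = 14 <= 14 and 1*14 + 3*0 = 14 <= 15.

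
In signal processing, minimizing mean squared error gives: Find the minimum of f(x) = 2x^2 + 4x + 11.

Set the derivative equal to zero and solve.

f(x) = 2x^2 + 4x + 11
f'(x) = 4x + (4) = 0
x = -4/4 = -1
f(-1) = 9
Since f''(x) = 4 > 0, this is a minimum.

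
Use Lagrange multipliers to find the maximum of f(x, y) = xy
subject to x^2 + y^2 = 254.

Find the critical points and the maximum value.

Lagrange conditions: y = 2*lambda*x and x = 2*lambda*y
If x = 0 then y = 0, violating the constraint, so x, y != 0.
Dividing: y/x = x/y => x^2 = y^2 => y = x or y = -x
Constraint: 2x^2 = 254 => x^2 = 127 => x = +/-sqrt(127)
Critical points: (sqrt(127), sqrt(127)), (-sqrt(127), -sqrt(127)), (sqrt(127), -sqrt(127)), (-sqrt(127), sqrt(127))
  y = x:  xy = x^2 = 127  at (sqrt(127), sqrt(127)) and (-sqrt(127), -sqrt(127))
  y = -x: xy = -x^2 = -127 at (sqrt(127), -sqrt(127)) and (-sqrt(127), sqrt(127))
Maximum xy = 127 at (sqrt(127), sqrt(127)) and (-sqrt(127), -sqrt(127))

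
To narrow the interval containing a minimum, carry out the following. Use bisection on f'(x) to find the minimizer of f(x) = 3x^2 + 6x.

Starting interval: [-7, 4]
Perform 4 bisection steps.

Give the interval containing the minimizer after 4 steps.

Finding critical point of f(x) = 3x^2 + 6x using bisection on f'(x) = 6x + 6.
f'(x) = 0 when x = -1.
Starting interval: [-7, 4]
Step 1: mid = -3/2, f'(mid) = -3, new interval = [-3/2, 4]
Step 2: mid = 5/4, f'(mid) = 27/2, new interval = [-3/2, 5/4]
Step 3: mid = -1/8, f'(mid) = 21/4, new interval = [-3/2, -1/8]
Step 4: mid = -13/16, f'(mid) = 9/8, new interval = [-3/2, -13/16]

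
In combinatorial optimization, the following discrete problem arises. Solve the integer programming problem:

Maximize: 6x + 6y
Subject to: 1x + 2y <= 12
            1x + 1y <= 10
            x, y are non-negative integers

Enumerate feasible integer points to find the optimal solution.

Constraint 1: 1x + 2y <= 12
Constraint 2: 1x + 1y <= 10
Feasible x range (need y >= 0): 0 <= x <= min(12/1, 10/1) => x in {0, ..., 10}.
Enumerate feasible integer points row by row (the coefficient of y is 6 > 0, so for each x the largest feasible y gives the best value):
  x = 0: y <= min((12 - 1*0)/2, (10 - 1*0)/1) => y in {0, ..., 6}; best 6*0 + 6*6 = 36
  x = 1: y <= min((12 - 1*1)/2, (10 - 1*1)/1) => y in {0, ..., 5}; best 6*1 + 6*5 = 36
  x = 2: y <= min((12 - 1*2)/2, (10 - 1*2)/1) => y in {0, ..., 5}; best 6*2 + 6*5 = 42
  x = 3: y <= min((12 - 1*3)/2, (10 - 1*3)/1) => y in {0, ..., 4}; best 6*3 + 6*4 = 42
  x = 4: y <= min((12 - 1*4)/2, (10 - 1*4)/1) => y in {0, ..., 4}; best 6*4 + 6*4 = 48
  x = 5: y <= min((12 - 1*5)/2, (10 - 1*5)/1) => y in {0, ..., 3}; best 6*5 + 6*3 = 48
  x = 6: y <= min((12 - 1*6)/2, (10 - 1*6)/1) => y in {0, ..., 3}; best 6*6 + 6*3 = 54
  x = 7: y <= min((12 - 1*7)/2, (10 - 1*7)/1) => y in {0, ..., 2}; best 6*7 + 6*2 = 54
  x = 8: y <= min((12 - 1*8)/2, (10 - 1*8)/1) => y in {0, ..., 2}; best 6*8 + 6*2 = 60
  x = 9: y <= min((12 - 1*9)/2, (10 - 1*9)/1) => y in {0, ..., 1}; best 6*9 + 6*1 = 60
  x = 10: y <= min((12 - 1*10)/2, (10 - 1*10)/1) => y in {0}; best 6*10 + 6*0 = 60
The maximum 6x + 6y = 60 is achieved at x = 8, y = 2.
(The same value 60 is also attained at (9, 1), (10, 0).)
Check: 1*8 + 2*2 = 12 <= 12 and 1*8 + 1*2 = 10 <= 10.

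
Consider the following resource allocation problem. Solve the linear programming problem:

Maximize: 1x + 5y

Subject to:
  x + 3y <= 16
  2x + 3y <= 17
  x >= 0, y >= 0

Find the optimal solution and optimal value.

Feasible vertices: (0, 0), (0, 16/3), (1, 5), (17/2, 0)
Objective 1x + 5y at each:
  (0, 0): 0
  (0, 16/3): 80/3
  (1, 5): 26
  (17/2, 0): 17/2
Maximum is 80/3 at (0, 16/3).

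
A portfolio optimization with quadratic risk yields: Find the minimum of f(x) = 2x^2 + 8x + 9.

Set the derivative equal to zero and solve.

f(x) = 2x^2 + 8x + 9
f'(x) = 4x + (8) = 0
x = -8/4 = -2
f(-2) = 1
Since f''(x) = 4 > 0, this is a minimum.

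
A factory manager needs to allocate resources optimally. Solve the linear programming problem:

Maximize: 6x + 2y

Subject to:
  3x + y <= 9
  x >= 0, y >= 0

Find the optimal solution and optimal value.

The feasible region has vertices at [(0, 0), (3, 0), (0, 9)].
Checking objective 6x + 2y at each vertex:
  (0, 0): 6*0 + 2*0 = 0
  (3, 0): 6*3 + 2*0 = 18
  (0, 9): 6*0 + 2*9 = 18
Maximum is 18 at (3, 0).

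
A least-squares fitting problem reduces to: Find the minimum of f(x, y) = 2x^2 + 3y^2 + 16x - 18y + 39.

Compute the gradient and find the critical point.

f(x,y) = 2x^2 + 3y^2 + 16x - 18y + 39
df/dx = 4x + (16) = 0  =>  x = -4
df/dy = 6y + (-18) = 0  =>  y = 3
f(-4, 3) = 2*(-4)^2 + 3*(3)^2 + 16*(-4) + -18*(3) + 39 = -20
Hessian is diagonal with entries 4, 6 > 0, so this is a minimum.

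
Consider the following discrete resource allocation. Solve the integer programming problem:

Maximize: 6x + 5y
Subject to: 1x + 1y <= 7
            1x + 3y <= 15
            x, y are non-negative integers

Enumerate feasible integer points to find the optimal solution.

Constraint 1: 1x + 1y <= 7
Constraint 2: 1x + 3y <= 15
Feasible x range (need y >= 0): 0 <= x <= min(7/1, 15/1) => x in {0, ..., 7}.
Enumerate feasible integer points row by row (the coefficient of y is 5 > 0, so for each x the largest feasible y gives the best value):
  x = 0: y <= min((7 - 1*0)/1, (15 - 1*0)/3) => y in {0, ..., 5}; best 6*0 + 5*5 = 25
  x = 1: y <= min((7 - 1*1)/1, (15 - 1*1)/3) => y in {0, ..., 4}; best 6*1 + 5*4 = 26
  x = 2: y <= min((7 - 1*2)/1, (15 - 1*2)/3) => y in {0, ..., 4}; best 6*2 + 5*4 = 32
  x = 3: y <= min((7 - 1*3)/1, (15 - 1*3)/3) => y in {0, ..., 4}; best 6*3 + 5*4 = 38
  x = 4: y <= min((7 - 1*4)/1, (15 - 1*4)/3) => y in {0, ..., 3}; best 6*4 + 5*3 = 39
  x = 5: y <= min((7 - 1*5)/1, (15 - 1*5)/3) => y in {0, ..., 2}; best 6*5 + 5*2 = 40
  x = 6: y <= min((7 - 1*6)/1, (15 - 1*6)/3) => y in {0, ..., 1}; best 6*6 + 5*1 = 41
  x = 7: y <= min((7 - 1*7)/1, (15 - 1*7)/3) => y in {0}; best 6*7 + 5*0 = 42
The maximum 6x + 5y = 42 is achieved at x = 7, y = 0.
Check: 1*7 + 1*0 = 7 <= 7 and 1*7 + 3*0 = 7 <= 15.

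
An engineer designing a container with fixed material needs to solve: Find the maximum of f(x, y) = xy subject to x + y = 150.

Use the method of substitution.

Substitute y = 150 - x into f(x,y) = xy:
g(x) = x(150 - x) = 150x - x^2
g'(x) = 150 - 2x = 0  =>  x = 75
y = 150 - 75 = 75
Maximum value = 75 * 75 = 5625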